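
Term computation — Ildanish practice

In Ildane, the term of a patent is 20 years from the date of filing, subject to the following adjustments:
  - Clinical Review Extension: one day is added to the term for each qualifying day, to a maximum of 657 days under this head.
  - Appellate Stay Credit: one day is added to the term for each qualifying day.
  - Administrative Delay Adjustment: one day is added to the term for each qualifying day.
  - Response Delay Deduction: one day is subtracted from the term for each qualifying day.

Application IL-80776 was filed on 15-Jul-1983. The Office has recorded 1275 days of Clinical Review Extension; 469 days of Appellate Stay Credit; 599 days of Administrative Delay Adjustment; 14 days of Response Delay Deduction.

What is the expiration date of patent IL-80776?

Base term: filing date + 20 years → 15 July 2003.
Clinical Review Extension: 1275 days claimed exceeds the 657-day cap, so +657 days → 2 May 2005.
Appellate Stay Credit: +469 days → 14 August 2006.
Administrative Delay Adjustment: +599 days → 4 April 2008.
Response Delay Deduction: −14 days → 21 March 2008.

2008-03-21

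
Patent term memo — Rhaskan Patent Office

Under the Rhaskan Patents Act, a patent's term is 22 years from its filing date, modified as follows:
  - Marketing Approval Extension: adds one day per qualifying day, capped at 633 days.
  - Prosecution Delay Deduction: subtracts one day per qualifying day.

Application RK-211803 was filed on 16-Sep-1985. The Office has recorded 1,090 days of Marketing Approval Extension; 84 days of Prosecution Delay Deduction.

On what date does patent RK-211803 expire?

Base term: filing date + 22 years → 16 September 2007.
Marketing Approval Extension: 1090 days claimed exceeds the 633-day cap, so +633 days → 10 June 2009.
Prosecution Delay Deduction: −84 days → 18 March 2009.

2009-03-18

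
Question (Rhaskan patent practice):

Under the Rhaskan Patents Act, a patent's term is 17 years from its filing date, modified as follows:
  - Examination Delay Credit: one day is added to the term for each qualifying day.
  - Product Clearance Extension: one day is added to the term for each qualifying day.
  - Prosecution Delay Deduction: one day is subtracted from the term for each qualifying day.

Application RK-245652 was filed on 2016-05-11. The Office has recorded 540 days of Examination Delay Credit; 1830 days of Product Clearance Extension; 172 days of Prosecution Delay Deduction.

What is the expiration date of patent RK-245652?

Base term: filing date + 17 years → 11 May 2033.
Examination Delay Credit: +540 days → 2 November 2034.
Product Clearance Extension: +1830 days → 6 November 2039.
Prosecution Delay Deduction: −172 days → 18 May 2039.

2039-05-18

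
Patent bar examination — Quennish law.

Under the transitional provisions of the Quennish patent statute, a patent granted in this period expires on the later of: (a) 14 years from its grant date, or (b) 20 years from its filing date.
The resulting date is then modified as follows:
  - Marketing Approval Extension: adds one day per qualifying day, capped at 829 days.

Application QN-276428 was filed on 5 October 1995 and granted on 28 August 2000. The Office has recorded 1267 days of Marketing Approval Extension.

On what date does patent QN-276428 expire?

January 11, 2018

(a) grant + 14 years → 28 August 2014.
(b) filing + 20 years → 5 October 2015.
Later of the two: 5 October 2015.
Marketing Approval Extension: 1267 days claimed exceeds the 829-day cap, so +829 days → 11 January 2018.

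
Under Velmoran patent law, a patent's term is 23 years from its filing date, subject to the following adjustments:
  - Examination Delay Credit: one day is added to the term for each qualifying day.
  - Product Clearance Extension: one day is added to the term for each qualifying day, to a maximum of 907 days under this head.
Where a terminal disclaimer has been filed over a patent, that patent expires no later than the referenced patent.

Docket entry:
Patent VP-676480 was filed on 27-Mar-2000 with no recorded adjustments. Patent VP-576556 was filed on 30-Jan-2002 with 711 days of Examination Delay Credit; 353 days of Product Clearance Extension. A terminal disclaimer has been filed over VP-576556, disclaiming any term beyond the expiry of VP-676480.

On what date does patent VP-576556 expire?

Natural term of VP-576556:
  Base: filing + 23 years → 30 January 2025.
  Examination Delay Credit: +711 days → 11 January 2027.
  Product Clearance Extension: 353 days (within the 907-day cap) → +353 days → 30 December 2027.
Expiry of referenced patent VP-676480:
  Base: filing + 23 years → 27 March 2023.
Terminal disclaimer: VP-576556 expires on the earlier of 30 December 2027 and 27 March 2023.

March 27, 2023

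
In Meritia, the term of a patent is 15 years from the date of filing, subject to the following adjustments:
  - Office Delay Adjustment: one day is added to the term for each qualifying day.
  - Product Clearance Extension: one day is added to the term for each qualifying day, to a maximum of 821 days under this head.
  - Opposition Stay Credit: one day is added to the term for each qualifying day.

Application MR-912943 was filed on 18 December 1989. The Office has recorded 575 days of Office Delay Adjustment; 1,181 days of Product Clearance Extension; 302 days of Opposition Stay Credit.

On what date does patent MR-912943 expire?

Base term: filing date + 15 years → 18 December 2004.
Office Delay Adjustment: +575 days → 16 July 2006.
Product Clearance Extension: 1181 days claimed exceeds the 821-day cap, so +821 days → 14 October 2008.
Opposition Stay Credit: +302 days → 12 August 2009.

2009-08-12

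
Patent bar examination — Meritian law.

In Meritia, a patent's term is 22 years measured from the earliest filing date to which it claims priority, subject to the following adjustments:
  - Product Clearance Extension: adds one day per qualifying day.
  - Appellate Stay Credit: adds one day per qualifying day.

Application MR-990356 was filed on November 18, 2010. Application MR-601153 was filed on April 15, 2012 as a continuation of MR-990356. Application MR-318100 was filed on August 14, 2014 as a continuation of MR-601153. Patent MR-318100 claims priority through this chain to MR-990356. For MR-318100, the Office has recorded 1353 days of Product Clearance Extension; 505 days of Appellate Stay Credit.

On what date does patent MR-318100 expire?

2037-12-20

Earliest priority filing: 18 November 2010.
Base term: 18 November 2010 + 22 years → 18 November 2032.
Product Clearance Extension: +1353 days → 2 August 2036.
Appellate Stay Credit: +505 days → 20 December 2037.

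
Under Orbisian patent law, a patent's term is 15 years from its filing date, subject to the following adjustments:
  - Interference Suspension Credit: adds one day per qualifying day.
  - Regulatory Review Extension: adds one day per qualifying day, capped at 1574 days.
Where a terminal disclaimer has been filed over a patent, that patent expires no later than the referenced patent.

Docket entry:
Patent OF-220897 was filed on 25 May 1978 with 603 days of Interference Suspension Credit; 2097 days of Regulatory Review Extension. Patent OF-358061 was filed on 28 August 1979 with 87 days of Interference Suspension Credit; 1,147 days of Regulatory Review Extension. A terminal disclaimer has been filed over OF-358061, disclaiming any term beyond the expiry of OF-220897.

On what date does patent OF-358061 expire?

Natural term of OF-358061:
  Base: filing + 15 years → 28 August 1994.
  Interference Suspension Credit: +87 days → 23 November 1994.
  Regulatory Review Extension: 1147 days (within the 1574-day cap) → +1147 days → 13 January 1998.
Expiry of referenced patent OF-220897:
  Base: filing + 15 years → 25 May 1993.
  Interference Suspension Credit: +603 days → 18 January 1995.
  Regulatory Review Extension: 2097 days claimed exceeds the 1574-day cap, so +1574 days → 11 May 1999.
Terminal disclaimer: OF-358061 expires on the earlier of 13 January 1998 and 11 May 1999.

1998-01-13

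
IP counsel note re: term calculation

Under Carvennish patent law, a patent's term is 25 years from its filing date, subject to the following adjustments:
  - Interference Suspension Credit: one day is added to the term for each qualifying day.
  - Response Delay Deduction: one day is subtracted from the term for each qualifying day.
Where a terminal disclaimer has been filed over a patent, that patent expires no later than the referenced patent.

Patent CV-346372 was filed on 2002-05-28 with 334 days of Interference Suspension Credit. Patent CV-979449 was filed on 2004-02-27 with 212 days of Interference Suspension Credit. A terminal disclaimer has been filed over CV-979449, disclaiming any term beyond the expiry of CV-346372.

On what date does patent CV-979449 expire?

Natural term of CV-979449:
  Base: filing + 25 years → 27 February 2029.
  Interference Suspension Credit: +212 days → 27 September 2029.
Expiry of referenced patent CV-346372:
  Base: filing + 25 years → 28 May 2027.
  Interference Suspension Credit: +334 days → 26 April 2028.
Terminal disclaimer: CV-979449 expires on the earlier of 27 September 2029 and 26 April 2028.

April 26, 2028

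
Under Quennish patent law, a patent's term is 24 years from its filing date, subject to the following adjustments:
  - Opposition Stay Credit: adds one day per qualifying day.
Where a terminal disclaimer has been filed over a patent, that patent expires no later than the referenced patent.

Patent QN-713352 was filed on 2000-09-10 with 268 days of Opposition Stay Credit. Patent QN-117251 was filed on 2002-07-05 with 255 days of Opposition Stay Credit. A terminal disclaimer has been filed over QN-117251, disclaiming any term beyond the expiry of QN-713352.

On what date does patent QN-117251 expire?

2025-06-05

Natural term of QN-117251:
  Base: filing + 24 years → 5 July 2026.
  Opposition Stay Credit: +255 days → 17 March 2027.
Expiry of referenced patent QN-713352:
  Base: filing + 24 years → 10 September 2024.
  Opposition Stay Credit: +268 days → 5 June 2025.
Terminal disclaimer: QN-117251 expires on the earlier of 17 March 2027 and 5 June 2025.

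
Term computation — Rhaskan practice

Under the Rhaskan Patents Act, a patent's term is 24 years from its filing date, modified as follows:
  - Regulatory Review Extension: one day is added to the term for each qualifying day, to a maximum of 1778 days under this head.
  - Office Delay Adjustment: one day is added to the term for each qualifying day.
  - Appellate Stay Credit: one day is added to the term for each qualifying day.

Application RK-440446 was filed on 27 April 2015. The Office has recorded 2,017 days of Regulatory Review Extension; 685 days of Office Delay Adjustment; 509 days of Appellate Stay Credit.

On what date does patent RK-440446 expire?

Base term: filing date + 24 years → 27 April 2039.
Regulatory Review Extension: 2017 days claimed exceeds the 1778-day cap, so +1778 days → 9 March 2044.
Office Delay Adjustment: +685 days → 23 January 2046.
Appellate Stay Credit: +509 days → 16 June 2047.

2047-06-16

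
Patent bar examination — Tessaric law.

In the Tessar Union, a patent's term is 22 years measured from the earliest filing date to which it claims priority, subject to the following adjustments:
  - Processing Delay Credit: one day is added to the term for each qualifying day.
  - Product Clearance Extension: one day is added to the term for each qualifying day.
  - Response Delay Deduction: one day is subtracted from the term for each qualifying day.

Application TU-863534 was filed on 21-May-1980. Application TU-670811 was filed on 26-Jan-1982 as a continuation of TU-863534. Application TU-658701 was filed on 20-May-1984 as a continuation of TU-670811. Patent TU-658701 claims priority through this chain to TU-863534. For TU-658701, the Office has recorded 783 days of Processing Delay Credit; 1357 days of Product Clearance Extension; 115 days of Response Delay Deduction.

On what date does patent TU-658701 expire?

December 6, 2007

Earliest priority filing: 21 May 1980.
Base term: 21 May 1980 + 22 years → 21 May 2002.
Processing Delay Credit: +783 days → 12 July 2004.
Product Clearance Extension: +1357 days → 30 March 2008.
Response Delay Deduction: −115 days → 6 December 2007.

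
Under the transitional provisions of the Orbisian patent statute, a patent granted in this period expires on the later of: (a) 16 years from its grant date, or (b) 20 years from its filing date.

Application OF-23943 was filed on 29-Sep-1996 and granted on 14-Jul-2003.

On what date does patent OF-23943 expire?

2019-07-14

(a) grant + 16 years → 14 July 2019.
(b) filing + 20 years → 29 September 2016.
Later of the two: 14 July 2019.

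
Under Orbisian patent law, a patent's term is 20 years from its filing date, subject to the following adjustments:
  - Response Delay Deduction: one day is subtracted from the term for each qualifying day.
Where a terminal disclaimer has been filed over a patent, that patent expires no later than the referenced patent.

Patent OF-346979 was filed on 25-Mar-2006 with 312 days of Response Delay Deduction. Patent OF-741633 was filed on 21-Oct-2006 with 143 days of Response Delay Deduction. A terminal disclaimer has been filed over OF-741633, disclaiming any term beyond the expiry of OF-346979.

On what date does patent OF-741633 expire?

2025-05-17

Natural term of OF-741633:
  Base: filing + 20 years → 21 October 2026.
  Response Delay Deduction: −143 days → 31 May 2026.
Expiry of referenced patent OF-346979:
  Base: filing + 20 years → 25 March 2026.
  Response Delay Deduction: −312 days → 17 May 2025.
Terminal disclaimer: OF-741633 expires on the earlier of 31 May 2026 and 17 May 2025.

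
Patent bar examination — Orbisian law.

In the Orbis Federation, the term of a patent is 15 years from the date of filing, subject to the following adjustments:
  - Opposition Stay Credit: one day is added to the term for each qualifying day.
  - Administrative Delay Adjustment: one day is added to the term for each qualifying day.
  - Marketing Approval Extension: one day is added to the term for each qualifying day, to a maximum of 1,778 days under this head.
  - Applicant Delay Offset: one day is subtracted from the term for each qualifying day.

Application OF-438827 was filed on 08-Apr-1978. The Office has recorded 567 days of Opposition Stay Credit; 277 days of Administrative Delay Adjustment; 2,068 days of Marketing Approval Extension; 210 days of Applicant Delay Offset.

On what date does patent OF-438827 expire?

Base term: filing date + 15 years → 8 April 1993.
Opposition Stay Credit: +567 days → 27 October 1994.
Administrative Delay Adjustment: +277 days → 31 July 1995.
Marketing Approval Extension: 2068 days claimed exceeds the 1778-day cap, so +1778 days → 12 June 2000.
Applicant Delay Offset: −210 days → 15 November 1999.

November 15, 1999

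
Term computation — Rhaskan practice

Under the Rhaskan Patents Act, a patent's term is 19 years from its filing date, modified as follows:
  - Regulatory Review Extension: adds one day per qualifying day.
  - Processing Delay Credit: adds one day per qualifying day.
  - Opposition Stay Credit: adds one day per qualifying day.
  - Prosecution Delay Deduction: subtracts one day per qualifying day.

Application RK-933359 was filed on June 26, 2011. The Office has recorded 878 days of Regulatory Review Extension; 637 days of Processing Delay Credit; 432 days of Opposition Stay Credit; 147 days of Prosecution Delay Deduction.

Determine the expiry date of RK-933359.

May 31, 2035

Base term: filing date + 19 years → 26 June 2030.
Regulatory Review Extension: +878 days → 20 November 2032.
Processing Delay Credit: +637 days → 19 August 2034.
Opposition Stay Credit: +432 days → 25 October 2035.
Prosecution Delay Deduction: −147 days → 31 May 2035.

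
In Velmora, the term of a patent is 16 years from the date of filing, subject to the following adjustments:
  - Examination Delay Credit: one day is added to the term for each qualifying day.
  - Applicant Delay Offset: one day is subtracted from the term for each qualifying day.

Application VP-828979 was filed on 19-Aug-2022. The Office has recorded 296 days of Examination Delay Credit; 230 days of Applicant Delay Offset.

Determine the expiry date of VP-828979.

2038-10-24

Base term: filing date + 16 years → 19 August 2038.
Examination Delay Credit: +296 days → 11 June 2039.
Applicant Delay Offset: −230 days → 24 October 2038.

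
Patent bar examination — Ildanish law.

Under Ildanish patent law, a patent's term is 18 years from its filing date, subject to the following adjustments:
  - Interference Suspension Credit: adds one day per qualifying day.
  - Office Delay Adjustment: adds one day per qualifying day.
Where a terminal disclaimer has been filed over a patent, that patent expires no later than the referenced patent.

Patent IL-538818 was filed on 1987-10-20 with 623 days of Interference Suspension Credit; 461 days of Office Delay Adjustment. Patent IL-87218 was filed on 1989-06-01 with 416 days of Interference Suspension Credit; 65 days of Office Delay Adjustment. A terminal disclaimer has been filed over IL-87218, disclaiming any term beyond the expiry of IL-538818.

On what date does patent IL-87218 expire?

2008-09-24

Natural term of IL-87218:
  Base: filing + 18 years → 1 June 2007.
  Interference Suspension Credit: +416 days → 21 July 2008.
  Office Delay Adjustment: +65 days → 24 September 2008.
Expiry of referenced patent IL-538818:
  Base: filing + 18 years → 20 October 2005.
  Interference Suspension Credit: +623 days → 5 July 2007.
  Office Delay Adjustment: +461 days → 8 October 2008.
Terminal disclaimer: IL-87218 expires on the earlier of 24 September 2008 and 8 October 2008.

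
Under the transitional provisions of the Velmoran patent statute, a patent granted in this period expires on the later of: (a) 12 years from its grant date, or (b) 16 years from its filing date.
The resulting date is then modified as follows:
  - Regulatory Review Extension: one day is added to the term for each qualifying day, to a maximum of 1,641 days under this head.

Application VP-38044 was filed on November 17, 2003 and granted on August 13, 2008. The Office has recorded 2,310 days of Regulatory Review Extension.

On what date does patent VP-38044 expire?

February 9, 2025

(a) grant + 12 years → 13 August 2020.
(b) filing + 16 years → 17 November 2019.
Later of the two: 13 August 2020.
Regulatory Review Extension: 2310 days claimed exceeds the 1641-day cap, so +1641 days → 9 February 2025.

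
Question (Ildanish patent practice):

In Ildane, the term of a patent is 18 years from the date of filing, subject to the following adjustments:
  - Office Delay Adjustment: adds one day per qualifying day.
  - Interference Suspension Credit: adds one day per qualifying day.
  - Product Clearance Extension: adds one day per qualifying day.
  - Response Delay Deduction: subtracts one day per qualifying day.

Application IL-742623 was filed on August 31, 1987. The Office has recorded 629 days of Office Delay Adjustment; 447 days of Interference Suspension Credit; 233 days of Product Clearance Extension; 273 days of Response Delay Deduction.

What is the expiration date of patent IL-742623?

Base term: filing date + 18 years → 31 August 2005.
Office Delay Adjustment: +629 days → 22 May 2007.
Interference Suspension Credit: +447 days → 11 August 2008.
Product Clearance Extension: +233 days → 1 April 2009.
Response Delay Deduction: −273 days → 2 July 2008.

July 2, 2008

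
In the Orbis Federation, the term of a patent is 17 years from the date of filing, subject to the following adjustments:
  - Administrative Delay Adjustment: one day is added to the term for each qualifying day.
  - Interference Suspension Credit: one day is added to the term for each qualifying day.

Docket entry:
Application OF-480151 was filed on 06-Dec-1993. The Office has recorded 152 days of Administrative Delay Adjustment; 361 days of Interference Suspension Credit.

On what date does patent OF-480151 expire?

May 2, 2012

Base term: filing date + 17 years → 6 December 2010.
Administrative Delay Adjustment: +152 days → 7 May 2011.
Interference Suspension Credit: +361 days → 2 May 2012.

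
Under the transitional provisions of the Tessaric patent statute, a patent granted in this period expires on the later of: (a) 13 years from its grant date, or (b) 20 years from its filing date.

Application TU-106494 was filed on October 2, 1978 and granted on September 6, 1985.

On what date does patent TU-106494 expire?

(a) grant + 13 years → 6 September 1998.
(b) filing + 20 years → 2 October 1998.
Later of the two: 2 October 1998.

1998-10-02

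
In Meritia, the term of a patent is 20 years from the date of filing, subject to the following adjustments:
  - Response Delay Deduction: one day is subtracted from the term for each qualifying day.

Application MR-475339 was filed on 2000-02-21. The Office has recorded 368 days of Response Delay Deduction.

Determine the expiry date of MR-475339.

Base term: filing date + 20 years → 21 February 2020.
Response Delay Deduction: −368 days → 18 February 2019.

2019-02-18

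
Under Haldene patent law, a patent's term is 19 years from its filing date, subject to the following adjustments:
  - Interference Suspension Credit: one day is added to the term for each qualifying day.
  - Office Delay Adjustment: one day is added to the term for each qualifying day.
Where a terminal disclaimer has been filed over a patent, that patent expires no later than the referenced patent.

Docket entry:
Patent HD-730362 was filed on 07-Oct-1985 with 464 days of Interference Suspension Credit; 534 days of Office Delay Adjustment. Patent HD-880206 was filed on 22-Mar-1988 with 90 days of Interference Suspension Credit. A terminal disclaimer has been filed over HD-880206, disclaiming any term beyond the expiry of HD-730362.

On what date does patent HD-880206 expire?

Natural term of HD-880206:
  Base: filing + 19 years → 22 March 2007.
  Interference Suspension Credit: +90 days → 20 June 2007.
Expiry of referenced patent HD-730362:
  Base: filing + 19 years → 7 October 2004.
  Interference Suspension Credit: +464 days → 14 January 2006.
  Office Delay Adjustment: +534 days → 2 July 2007.
Terminal disclaimer: HD-880206 expires on the earlier of 20 June 2007 and 2 July 2007.

June 20, 2007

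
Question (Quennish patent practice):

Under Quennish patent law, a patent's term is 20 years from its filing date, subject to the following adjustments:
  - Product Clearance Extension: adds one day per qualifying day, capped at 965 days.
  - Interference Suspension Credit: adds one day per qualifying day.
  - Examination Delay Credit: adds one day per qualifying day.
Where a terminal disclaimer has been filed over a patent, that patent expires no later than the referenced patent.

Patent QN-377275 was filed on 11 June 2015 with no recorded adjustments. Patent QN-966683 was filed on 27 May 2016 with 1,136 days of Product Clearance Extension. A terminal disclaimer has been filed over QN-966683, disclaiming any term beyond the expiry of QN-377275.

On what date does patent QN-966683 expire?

2035-06-11

Natural term of QN-966683:
  Base: filing + 20 years → 27 May 2036.
  Product Clearance Extension: 1136 days claimed exceeds the 965-day cap, so +965 days → 17 January 2039.
Expiry of referenced patent QN-377275:
  Base: filing + 20 years → 11 June 2035.
Terminal disclaimer: QN-966683 expires on the earlier of 17 January 2039 and 11 June 2035.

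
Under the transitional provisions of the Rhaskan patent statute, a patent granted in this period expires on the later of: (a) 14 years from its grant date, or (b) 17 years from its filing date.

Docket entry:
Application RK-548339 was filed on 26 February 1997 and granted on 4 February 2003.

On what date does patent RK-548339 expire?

(a) grant + 14 years → 4 February 2017.
(b) filing + 17 years → 26 February 2014.
Later of the two: 4 February 2017.

2017-02-04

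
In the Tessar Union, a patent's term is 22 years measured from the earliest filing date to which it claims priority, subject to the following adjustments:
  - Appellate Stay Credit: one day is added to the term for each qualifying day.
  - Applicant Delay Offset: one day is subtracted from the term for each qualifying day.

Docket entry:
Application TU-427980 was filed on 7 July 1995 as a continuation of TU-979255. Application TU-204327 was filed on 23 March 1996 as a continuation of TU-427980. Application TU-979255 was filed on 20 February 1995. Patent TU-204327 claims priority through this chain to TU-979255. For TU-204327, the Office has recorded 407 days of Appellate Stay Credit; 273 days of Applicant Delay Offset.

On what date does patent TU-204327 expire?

Earliest priority filing: 20 February 1995.
Base term: 20 February 1995 + 22 years → 20 February 2017.
Appellate Stay Credit: +407 days → 3 April 2018.
Applicant Delay Offset: −273 days → 4 July 2017.

July 4, 2017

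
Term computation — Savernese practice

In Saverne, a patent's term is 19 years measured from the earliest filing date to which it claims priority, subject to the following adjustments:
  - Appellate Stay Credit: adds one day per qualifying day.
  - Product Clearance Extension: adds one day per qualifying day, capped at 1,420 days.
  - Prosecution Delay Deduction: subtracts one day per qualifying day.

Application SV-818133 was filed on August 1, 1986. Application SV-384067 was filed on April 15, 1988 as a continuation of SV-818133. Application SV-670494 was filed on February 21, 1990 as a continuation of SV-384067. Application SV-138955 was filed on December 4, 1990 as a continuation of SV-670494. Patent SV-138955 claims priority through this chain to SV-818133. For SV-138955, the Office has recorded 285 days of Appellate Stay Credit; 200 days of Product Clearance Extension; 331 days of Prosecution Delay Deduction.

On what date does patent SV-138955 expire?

Earliest priority filing: 1 August 1986.
Base term: 1 August 1986 + 19 years → 1 August 2005.
Appellate Stay Credit: +285 days → 13 May 2006.
Product Clearance Extension: 200 days (within the 1420-day cap) → +200 days → 29 November 2006.
Prosecution Delay Deduction: −331 days → 2 January 2006.

2006-01-02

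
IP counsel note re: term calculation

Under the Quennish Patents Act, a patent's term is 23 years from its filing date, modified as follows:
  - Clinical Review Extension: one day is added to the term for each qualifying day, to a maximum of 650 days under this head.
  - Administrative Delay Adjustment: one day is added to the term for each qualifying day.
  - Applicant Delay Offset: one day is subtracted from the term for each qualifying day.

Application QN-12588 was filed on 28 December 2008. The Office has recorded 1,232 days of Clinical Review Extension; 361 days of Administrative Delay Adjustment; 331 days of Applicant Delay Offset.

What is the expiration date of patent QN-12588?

Base term: filing date + 23 years → 28 December 2031.
Clinical Review Extension: 1232 days claimed exceeds the 650-day cap, so +650 days → 8 October 2033.
Administrative Delay Adjustment: +361 days → 4 October 2034.
Applicant Delay Offset: −331 days → 7 November 2033.

November 7, 2033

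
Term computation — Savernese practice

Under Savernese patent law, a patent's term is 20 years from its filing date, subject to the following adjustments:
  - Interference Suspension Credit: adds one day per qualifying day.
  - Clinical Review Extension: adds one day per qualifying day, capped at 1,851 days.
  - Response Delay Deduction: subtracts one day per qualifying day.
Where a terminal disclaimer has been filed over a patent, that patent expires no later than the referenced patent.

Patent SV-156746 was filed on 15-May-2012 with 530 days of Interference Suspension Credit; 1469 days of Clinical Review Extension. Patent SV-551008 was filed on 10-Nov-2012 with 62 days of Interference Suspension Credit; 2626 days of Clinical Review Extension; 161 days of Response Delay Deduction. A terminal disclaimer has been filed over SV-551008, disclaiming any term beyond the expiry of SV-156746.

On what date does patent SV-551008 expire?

Natural term of SV-551008:
  Base: filing + 20 years → 10 November 2032.
  Interference Suspension Credit: +62 days → 11 January 2033.
  Clinical Review Extension: 2626 days claimed exceeds the 1851-day cap, so +1851 days → 5 February 2038.
  Response Delay Deduction: −161 days → 28 August 2037.
Expiry of referenced patent SV-156746:
  Base: filing + 20 years → 15 May 2032.
  Interference Suspension Credit: +530 days → 27 October 2033.
  Clinical Review Extension: 1469 days (within the 1851-day cap) → +1469 days → 4 November 2037.
Terminal disclaimer: SV-551008 expires on the earlier of 28 August 2037 and 4 November 2037.

August 28, 2037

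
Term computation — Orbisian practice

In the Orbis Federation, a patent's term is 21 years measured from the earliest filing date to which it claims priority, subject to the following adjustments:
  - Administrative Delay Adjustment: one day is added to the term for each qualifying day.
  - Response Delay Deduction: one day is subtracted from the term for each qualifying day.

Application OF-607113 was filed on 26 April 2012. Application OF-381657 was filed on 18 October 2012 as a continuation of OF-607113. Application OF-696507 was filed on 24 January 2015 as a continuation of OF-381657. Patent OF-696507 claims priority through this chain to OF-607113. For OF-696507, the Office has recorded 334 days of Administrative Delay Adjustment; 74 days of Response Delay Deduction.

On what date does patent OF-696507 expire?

Earliest priority filing: 26 April 2012.
Base term: 26 April 2012 + 21 years → 26 April 2033.
Administrative Delay Adjustment: +334 days → 26 March 2034.
Response Delay Deduction: −74 days → 11 January 2034.

January 11, 2034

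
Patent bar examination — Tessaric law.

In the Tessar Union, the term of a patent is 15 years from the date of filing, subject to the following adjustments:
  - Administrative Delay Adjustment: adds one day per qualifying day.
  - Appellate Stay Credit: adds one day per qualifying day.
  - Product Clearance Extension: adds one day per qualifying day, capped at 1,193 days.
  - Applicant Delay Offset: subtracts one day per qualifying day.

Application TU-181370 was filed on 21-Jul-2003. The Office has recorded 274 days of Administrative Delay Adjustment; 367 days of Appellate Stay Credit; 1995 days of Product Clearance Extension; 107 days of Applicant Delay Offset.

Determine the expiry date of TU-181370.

Base term: filing date + 15 years → 21 July 2018.
Administrative Delay Adjustment: +274 days → 21 April 2019.
Appellate Stay Credit: +367 days → 22 April 2020.
Product Clearance Extension: 1995 days claimed exceeds the 1193-day cap, so +1193 days → 29 July 2023.
Applicant Delay Offset: −107 days → 13 April 2023.

April 13, 2023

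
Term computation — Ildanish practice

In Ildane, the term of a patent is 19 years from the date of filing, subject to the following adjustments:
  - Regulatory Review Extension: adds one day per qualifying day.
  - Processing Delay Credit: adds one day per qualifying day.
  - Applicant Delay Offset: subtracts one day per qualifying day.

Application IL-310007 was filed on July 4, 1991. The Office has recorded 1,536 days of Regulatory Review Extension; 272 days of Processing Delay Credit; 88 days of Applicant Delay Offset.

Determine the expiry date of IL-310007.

2015-03-20

Base term: filing date + 19 years → 4 July 2010.
Regulatory Review Extension: +1536 days → 17 September 2014.
Processing Delay Credit: +272 days → 16 June 2015.
Applicant Delay Offset: −88 days → 20 March 2015.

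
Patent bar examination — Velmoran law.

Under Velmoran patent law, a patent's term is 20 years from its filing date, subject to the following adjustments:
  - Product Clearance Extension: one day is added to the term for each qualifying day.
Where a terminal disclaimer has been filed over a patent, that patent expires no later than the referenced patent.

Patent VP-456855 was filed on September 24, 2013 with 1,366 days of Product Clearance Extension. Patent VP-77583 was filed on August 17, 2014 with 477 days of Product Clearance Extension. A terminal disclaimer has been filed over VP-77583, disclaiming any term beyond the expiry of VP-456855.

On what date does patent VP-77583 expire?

Natural term of VP-77583:
  Base: filing + 20 years → 17 August 2034.
  Product Clearance Extension: +477 days → 7 December 2035.
Expiry of referenced patent VP-456855:
  Base: filing + 20 years → 24 September 2033.
  Product Clearance Extension: +1366 days → 21 June 2037.
Terminal disclaimer: VP-77583 expires on the earlier of 7 December 2035 and 21 June 2037.

December 7, 2035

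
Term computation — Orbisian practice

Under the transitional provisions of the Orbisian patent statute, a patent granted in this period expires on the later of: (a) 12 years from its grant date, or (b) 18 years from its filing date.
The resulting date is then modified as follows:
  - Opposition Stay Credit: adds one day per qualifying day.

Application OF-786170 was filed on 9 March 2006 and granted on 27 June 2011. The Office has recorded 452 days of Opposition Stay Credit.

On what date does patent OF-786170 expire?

(a) grant + 12 years → 27 June 2023.
(b) filing + 18 years → 9 March 2024.
Later of the two: 9 March 2024.
Opposition Stay Credit: +452 days → 4 June 2025.

June 4, 2025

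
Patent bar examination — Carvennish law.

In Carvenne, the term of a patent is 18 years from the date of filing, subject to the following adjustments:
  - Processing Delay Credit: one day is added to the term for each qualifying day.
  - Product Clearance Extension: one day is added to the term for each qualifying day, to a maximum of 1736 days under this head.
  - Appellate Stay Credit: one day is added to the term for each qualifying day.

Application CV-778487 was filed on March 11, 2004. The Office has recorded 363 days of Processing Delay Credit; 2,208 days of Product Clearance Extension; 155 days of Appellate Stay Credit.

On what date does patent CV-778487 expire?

Base term: filing date + 18 years → 11 March 2022.
Processing Delay Credit: +363 days → 9 March 2023.
Product Clearance Extension: 2208 days claimed exceeds the 1736-day cap, so +1736 days → 9 December 2027.
Appellate Stay Credit: +155 days → 12 May 2028.

May 12, 2028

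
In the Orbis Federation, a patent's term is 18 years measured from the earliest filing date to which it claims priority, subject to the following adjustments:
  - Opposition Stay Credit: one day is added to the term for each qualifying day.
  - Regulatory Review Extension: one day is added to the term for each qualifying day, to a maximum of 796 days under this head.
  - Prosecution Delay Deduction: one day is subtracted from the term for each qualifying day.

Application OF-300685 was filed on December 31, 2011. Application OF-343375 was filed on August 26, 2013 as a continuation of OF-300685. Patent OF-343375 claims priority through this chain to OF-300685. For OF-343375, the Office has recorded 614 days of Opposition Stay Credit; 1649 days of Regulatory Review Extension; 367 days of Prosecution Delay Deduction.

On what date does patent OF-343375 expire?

Earliest priority filing: 31 December 2011.
Base term: 31 December 2011 + 18 years → 31 December 2029.
Opposition Stay Credit: +614 days → 6 September 2031.
Regulatory Review Extension: 1649 days claimed exceeds the 796-day cap, so +796 days → 10 November 2033.
Prosecution Delay Deduction: −367 days → 8 November 2032.

2032-11-08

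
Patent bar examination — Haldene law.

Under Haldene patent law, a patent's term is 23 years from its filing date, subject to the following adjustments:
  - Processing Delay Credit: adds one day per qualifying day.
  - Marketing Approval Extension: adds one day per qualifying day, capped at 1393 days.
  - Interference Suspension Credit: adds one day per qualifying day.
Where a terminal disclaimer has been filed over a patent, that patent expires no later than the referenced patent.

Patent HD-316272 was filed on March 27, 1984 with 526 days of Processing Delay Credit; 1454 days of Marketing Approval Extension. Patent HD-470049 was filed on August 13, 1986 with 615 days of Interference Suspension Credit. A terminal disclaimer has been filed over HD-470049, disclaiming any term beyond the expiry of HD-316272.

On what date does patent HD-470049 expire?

2011-04-20

Natural term of HD-470049:
  Base: filing + 23 years → 13 August 2009.
  Interference Suspension Credit: +615 days → 20 April 2011.
Expiry of referenced patent HD-316272:
  Base: filing + 23 years → 27 March 2007.
  Processing Delay Credit: +526 days → 3 September 2008.
  Marketing Approval Extension: 1454 days claimed exceeds the 1393-day cap, so +1393 days → 27 June 2012.
Terminal disclaimer: HD-470049 expires on the earlier of 20 April 2011 and 27 June 2012.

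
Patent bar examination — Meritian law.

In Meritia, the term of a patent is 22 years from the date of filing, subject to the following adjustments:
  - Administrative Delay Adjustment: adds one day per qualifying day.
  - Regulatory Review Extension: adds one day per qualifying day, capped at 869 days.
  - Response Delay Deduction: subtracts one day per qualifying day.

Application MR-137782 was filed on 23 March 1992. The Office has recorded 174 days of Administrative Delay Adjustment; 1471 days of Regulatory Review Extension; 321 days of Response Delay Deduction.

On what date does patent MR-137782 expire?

Base term: filing date + 22 years → 23 March 2014.
Administrative Delay Adjustment: +174 days → 13 September 2014.
Regulatory Review Extension: 1471 days claimed exceeds the 869-day cap, so +869 days → 29 January 2017.
Response Delay Deduction: −321 days → 14 March 2016.

2016-03-14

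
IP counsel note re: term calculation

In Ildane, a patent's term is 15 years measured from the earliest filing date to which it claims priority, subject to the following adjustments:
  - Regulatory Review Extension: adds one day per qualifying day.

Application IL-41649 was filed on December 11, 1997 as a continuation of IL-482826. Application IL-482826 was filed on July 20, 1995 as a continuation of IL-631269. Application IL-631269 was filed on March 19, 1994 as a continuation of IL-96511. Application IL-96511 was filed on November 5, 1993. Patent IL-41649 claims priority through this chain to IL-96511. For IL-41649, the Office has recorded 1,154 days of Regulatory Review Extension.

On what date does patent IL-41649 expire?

2012-01-03

Earliest priority filing: 5 November 1993.
Base term: 5 November 1993 + 15 years → 5 November 2008.
Regulatory Review Extension: +1154 days → 3 January 2012.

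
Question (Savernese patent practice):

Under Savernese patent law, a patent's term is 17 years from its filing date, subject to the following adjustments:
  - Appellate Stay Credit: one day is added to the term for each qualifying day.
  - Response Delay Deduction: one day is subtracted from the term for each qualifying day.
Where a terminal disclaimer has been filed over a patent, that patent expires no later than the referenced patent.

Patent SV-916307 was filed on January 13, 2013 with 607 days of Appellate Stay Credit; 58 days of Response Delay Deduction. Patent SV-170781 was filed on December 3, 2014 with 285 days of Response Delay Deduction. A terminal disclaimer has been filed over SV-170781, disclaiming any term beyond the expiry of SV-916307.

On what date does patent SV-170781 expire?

Natural term of SV-170781:
  Base: filing + 17 years → 3 December 2031.
  Response Delay Deduction: −285 days → 21 February 2031.
Expiry of referenced patent SV-916307:
  Base: filing + 17 years → 13 January 2030.
  Appellate Stay Credit: +607 days → 12 September 2031.
  Response Delay Deduction: −58 days → 16 July 2031.
Terminal disclaimer: SV-170781 expires on the earlier of 21 February 2031 and 16 July 2031.

February 21, 2031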